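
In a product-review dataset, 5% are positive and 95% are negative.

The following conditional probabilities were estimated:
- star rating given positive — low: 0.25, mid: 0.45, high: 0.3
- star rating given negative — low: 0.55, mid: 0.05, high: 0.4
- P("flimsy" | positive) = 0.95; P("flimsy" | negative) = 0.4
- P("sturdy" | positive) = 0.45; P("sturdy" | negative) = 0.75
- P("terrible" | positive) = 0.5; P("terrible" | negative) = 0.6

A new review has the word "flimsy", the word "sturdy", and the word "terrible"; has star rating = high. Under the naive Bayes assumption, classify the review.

positive: 0.05 × 0.3 × 0.95 × 0.45 × 0.5 = 0.00320625
negative: 0.95 × 0.4 × 0.4 × 0.75 × 0.6 = 0.0684
Highest score → negative.

negative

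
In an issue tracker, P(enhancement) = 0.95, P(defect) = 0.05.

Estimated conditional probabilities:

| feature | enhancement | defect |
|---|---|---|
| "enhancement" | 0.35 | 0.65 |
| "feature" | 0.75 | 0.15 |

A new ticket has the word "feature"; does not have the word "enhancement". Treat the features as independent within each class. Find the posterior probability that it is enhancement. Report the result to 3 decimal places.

0.994

enhancement: 0.95 × (1−0.35) × 0.75 = 0.463125
defect: 0.05 × (1−0.65) × 0.15 = 0.002625
P(enhancement | x) = 0.463125 / 0.46575 ≈ 0.994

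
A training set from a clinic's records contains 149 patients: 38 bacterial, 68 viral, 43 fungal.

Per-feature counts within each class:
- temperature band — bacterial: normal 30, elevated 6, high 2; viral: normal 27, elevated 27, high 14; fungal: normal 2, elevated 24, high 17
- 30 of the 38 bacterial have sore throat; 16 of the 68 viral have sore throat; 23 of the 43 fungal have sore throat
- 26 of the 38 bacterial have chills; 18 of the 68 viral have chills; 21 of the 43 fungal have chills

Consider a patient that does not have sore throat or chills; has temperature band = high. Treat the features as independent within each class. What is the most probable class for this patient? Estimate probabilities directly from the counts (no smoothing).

bacterial: (38/149) × (2/38) × (8/38) × (12/38) ≈ 0.000892376
viral: (68/149) × (14/68) × (52/68) × (50/68) ≈ 0.052832
fungal: (43/149) × (17/43) × (20/43) × (22/43) ≈ 0.0271505
Highest score → viral.

viral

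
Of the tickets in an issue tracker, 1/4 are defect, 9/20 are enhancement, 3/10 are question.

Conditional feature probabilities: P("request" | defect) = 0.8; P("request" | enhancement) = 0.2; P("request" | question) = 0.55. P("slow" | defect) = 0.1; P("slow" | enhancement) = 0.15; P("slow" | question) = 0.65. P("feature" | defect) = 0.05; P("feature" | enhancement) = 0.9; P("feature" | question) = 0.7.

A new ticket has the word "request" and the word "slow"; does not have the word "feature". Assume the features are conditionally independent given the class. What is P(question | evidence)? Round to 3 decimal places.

defect: 0.25 × 0.8 × 0.1 × (1−0.05) = 0.019
enhancement: 0.45 × 0.2 × 0.15 × (1−0.9) = 0.00135
question: 0.3 × 0.55 × 0.65 × (1−0.7) = 0.032175
P(question | x) = 0.032175 / 0.052525 ≈ 0.613

0.613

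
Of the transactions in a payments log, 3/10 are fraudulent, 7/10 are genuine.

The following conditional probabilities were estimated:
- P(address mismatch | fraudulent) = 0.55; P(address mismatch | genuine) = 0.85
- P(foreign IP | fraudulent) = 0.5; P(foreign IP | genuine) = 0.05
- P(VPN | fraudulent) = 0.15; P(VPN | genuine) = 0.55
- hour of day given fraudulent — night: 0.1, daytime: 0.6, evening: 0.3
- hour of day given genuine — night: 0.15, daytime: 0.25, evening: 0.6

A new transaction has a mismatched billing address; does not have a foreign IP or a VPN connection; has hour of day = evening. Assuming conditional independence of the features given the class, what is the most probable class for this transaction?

fraudulent: 0.3 × 0.55 × (1−0.5) × (1−0.15) × 0.3 = 0.0210375
genuine: 0.7 × 0.85 × (1−0.05) × (1−0.55) × 0.6 = 0.1526175
Highest score → genuine.

genuine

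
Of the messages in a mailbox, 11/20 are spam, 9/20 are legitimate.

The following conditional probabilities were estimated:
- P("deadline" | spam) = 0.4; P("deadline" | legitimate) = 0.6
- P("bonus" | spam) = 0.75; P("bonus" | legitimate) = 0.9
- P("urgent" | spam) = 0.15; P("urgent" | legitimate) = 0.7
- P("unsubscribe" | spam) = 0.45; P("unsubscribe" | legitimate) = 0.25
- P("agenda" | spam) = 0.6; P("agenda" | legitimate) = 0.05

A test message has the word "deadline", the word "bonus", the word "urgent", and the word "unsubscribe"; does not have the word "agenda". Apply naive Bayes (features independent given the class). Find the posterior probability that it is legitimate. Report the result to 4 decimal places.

0.9007

spam: 0.55 × 0.4 × 0.75 × 0.15 × 0.45 × (1−0.6) = 0.004455
legitimate: 0.45 × 0.6 × 0.9 × 0.7 × 0.25 × (1−0.05) = 0.04039875
P(legitimate | x) = 0.04039875 / 0.04485375 ≈ 0.9007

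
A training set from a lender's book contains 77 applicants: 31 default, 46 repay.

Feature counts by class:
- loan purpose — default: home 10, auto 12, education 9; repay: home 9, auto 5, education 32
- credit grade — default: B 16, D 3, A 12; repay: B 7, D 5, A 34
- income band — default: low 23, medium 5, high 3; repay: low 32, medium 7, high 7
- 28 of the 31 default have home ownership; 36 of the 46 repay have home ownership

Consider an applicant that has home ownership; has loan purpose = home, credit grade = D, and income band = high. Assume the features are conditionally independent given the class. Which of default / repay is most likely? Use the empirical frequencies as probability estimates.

repay

default: (31/77) × (10/31) × (3/31) × (3/31) × (28/31) ≈ 0.00109856
repay: (46/77) × (9/46) × (5/46) × (7/46) × (36/46) ≈ 0.00151303
Highest score → repay.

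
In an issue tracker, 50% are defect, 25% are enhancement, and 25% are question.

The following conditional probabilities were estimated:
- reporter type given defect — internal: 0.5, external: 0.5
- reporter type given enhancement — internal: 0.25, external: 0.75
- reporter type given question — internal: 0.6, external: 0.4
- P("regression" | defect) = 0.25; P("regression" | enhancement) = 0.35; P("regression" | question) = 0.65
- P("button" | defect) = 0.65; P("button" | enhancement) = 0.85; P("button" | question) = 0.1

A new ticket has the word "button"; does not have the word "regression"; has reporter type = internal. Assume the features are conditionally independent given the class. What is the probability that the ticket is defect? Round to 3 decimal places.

defect: 0.5 × 0.5 × (1−0.25) × 0.65 = 0.121875
enhancement: 0.25 × 0.25 × (1−0.35) × 0.85 = 0.03453125
question: 0.25 × 0.6 × (1−0.65) × 0.1 = 0.00525
P(defect | x) = 0.121875 / 0.16165625 ≈ 0.754

0.754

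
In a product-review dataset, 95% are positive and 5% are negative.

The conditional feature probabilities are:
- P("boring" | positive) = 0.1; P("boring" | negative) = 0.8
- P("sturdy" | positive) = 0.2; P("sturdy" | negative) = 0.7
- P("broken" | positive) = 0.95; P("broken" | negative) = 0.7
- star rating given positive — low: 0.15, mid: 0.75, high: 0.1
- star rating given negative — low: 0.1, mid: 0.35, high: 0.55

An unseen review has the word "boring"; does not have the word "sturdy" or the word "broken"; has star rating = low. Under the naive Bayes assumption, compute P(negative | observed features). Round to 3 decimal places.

positive: 0.95 × 0.1 × (1−0.2) × (1−0.95) × 0.15 = 0.00057
negative: 0.05 × 0.8 × (1−0.7) × (1−0.7) × 0.1 = 0.00036
P(negative | x) = 0.00036 / 0.00093 ≈ 0.387

0.387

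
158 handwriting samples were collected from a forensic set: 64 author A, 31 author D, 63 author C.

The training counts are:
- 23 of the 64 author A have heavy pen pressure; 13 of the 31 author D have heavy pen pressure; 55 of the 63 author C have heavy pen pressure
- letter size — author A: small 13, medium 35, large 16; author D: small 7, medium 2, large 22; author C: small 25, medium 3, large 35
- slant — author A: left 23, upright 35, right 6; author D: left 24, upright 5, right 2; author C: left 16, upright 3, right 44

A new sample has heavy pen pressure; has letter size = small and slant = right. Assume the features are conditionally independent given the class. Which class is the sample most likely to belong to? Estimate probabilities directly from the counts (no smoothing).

author C

author A: (64/158) × (23/64) × (13/64) × (6/64) ≈ 0.00277208
author D: (31/158) × (13/31) × (7/31) × (2/31) ≈ 0.00119865
author C: (63/158) × (55/63) × (25/63) × (44/63) ≈ 0.0964755
Highest score → author C.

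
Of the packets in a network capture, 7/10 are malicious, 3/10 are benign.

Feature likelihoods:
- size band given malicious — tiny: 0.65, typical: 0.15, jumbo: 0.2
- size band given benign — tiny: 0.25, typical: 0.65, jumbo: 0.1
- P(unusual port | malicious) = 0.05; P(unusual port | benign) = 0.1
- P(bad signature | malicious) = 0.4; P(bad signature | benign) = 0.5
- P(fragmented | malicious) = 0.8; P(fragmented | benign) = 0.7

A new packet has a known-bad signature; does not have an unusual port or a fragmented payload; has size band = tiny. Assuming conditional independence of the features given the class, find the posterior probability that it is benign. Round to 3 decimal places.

0.226

malicious: 0.7 × 0.65 × (1−0.05) × 0.4 × (1−0.8) = 0.03458
benign: 0.3 × 0.25 × (1−0.1) × 0.5 × (1−0.7) = 0.010125
P(benign | x) = 0.010125 / 0.044705 ≈ 0.226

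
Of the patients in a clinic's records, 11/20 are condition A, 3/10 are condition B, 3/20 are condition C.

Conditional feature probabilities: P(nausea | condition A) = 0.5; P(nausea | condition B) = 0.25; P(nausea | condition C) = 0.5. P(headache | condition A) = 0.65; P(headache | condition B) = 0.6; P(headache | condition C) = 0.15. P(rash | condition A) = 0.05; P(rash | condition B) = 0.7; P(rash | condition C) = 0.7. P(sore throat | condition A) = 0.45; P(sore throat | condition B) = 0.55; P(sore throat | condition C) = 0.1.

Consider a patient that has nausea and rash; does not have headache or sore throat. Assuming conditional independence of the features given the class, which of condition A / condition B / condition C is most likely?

condition A: 0.55 × 0.5 × (1−0.65) × 0.05 × (1−0.45) = 0.002646875
condition B: 0.3 × 0.25 × (1−0.6) × 0.7 × (1−0.55) = 0.00945
condition C: 0.15 × 0.5 × (1−0.15) × 0.7 × (1−0.1) = 0.0401625
Highest score → condition C.

condition C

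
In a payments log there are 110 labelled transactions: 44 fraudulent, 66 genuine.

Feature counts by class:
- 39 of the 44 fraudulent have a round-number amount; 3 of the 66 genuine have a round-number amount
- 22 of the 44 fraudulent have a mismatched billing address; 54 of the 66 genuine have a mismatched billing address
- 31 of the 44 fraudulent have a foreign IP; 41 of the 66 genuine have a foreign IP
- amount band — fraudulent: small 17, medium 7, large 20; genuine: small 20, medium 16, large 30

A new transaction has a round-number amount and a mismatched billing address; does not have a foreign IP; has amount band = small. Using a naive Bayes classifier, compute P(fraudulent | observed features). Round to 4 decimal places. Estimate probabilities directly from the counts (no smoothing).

fraudulent: (44/110) × (39/44) × (22/44) × (13/44) × (17/44) ≈ 0.0202362
genuine: (66/110) × (3/66) × (54/66) × (25/66) × (20/66) ≈ 0.0025613
P(fraudulent | x) = 0.0202362 / 0.0227975 ≈ 0.8876

0.8876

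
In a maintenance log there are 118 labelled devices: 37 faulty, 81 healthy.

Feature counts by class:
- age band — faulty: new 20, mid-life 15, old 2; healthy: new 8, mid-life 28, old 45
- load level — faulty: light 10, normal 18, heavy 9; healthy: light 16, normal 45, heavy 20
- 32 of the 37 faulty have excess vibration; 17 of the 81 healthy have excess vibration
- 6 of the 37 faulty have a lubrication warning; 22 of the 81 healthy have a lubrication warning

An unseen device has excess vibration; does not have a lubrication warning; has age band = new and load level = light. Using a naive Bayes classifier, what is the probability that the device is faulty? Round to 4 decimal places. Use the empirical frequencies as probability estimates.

0.9419

faulty: (37/118) × (20/37) × (10/37) × (32/37) × (31/37) ≈ 0.0331936
healthy: (81/118) × (8/81) × (16/81) × (17/81) × (59/81) ≈ 0.00204726
P(faulty | x) = 0.0331936 / 0.03524086 ≈ 0.9419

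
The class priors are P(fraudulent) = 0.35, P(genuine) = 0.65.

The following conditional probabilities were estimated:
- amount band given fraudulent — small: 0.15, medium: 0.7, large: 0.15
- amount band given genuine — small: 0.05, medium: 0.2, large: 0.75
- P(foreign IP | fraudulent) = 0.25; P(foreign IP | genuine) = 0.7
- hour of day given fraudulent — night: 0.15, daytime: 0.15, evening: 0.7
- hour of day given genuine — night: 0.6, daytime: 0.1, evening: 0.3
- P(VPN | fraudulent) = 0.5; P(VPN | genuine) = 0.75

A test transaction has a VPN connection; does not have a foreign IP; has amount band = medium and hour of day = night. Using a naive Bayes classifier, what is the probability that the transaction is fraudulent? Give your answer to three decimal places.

0.440

fraudulent: 0.35 × 0.7 × (1−0.25) × 0.15 × 0.5 = 0.01378125
genuine: 0.65 × 0.2 × (1−0.7) × 0.6 × 0.75 = 0.01755
P(fraudulent | x) = 0.01378125 / 0.03133125 ≈ 0.440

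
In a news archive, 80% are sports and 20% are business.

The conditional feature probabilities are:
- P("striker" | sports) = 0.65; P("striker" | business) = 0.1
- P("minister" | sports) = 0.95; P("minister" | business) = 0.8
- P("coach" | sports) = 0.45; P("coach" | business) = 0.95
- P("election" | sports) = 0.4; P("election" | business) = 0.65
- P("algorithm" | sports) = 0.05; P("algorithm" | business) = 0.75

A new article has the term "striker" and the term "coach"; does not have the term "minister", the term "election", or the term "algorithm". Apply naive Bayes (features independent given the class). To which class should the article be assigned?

sports: 0.8 × 0.65 × (1−0.95) × 0.45 × (1−0.4) × (1−0.05) = 0.006669
business: 0.2 × 0.1 × (1−0.8) × 0.95 × (1−0.65) × (1−0.75) = 0.0003325
Highest score → sports.

sports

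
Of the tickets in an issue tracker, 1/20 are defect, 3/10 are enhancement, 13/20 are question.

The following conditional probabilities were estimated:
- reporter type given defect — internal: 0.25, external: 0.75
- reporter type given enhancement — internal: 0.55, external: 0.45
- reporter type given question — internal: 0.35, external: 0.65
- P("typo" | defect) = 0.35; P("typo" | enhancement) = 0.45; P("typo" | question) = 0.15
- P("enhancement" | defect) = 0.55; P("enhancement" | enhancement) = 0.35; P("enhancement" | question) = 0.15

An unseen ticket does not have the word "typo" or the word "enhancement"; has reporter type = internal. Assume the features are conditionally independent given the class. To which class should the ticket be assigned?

defect: 0.05 × 0.25 × (1−0.35) × (1−0.55) = 0.00365625
enhancement: 0.3 × 0.55 × (1−0.45) × (1−0.35) = 0.0589875
question: 0.65 × 0.35 × (1−0.15) × (1−0.15) = 0.16436875
Highest score → question.

question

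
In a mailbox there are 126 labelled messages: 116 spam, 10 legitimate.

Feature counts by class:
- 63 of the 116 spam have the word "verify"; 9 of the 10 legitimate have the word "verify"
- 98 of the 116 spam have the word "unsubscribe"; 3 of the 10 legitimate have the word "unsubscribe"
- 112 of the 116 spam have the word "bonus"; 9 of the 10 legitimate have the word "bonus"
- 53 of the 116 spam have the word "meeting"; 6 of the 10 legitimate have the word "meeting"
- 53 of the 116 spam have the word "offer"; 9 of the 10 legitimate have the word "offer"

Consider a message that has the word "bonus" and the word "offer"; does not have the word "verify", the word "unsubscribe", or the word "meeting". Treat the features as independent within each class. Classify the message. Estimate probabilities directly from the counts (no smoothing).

spam

spam: (116/126) × (53/116) × (18/116) × (112/116) × (63/116) × (53/116) ≈ 0.015638
legitimate: (10/126) × (1/10) × (7/10) × (9/10) × (4/10) × (9/10) = 0.0018
Highest score → spam.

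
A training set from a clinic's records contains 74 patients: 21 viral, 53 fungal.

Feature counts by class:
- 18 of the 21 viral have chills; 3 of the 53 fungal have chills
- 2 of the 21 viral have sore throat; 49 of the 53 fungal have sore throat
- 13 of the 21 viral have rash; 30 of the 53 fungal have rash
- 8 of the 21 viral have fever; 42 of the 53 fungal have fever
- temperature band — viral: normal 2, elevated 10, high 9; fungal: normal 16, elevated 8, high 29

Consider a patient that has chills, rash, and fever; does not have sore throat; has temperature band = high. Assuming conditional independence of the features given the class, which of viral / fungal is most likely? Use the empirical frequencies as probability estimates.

viral

viral: (21/74) × (18/21) × (19/21) × (13/21) × (8/21) × (9/21) ≈ 0.022243
fungal: (53/74) × (3/53) × (4/53) × (30/53) × (42/53) × (29/53) ≈ 0.000750956
Highest score → viral.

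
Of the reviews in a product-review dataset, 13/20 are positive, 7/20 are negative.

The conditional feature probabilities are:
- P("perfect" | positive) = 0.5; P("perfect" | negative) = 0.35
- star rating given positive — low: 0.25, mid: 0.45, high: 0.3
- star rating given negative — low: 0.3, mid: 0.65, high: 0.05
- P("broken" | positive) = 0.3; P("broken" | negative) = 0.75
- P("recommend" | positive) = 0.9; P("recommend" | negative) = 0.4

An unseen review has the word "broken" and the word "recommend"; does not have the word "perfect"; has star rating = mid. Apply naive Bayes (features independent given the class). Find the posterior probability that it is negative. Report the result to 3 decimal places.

positive: 0.65 × (1−0.5) × 0.45 × 0.3 × 0.9 = 0.0394875
negative: 0.35 × (1−0.35) × 0.65 × 0.75 × 0.4 = 0.0443625
P(negative | x) = 0.0443625 / 0.08385 ≈ 0.529

0.529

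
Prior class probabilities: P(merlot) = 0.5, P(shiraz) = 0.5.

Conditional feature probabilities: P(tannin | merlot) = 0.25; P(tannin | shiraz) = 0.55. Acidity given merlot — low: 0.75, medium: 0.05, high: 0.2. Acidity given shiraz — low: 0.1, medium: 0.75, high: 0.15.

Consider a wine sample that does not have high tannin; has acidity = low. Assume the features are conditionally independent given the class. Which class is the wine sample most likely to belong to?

merlot

merlot: 0.5 × (1−0.25) × 0.75 = 0.28125
shiraz: 0.5 × (1−0.55) × 0.1 = 0.0225
Highest score → merlot.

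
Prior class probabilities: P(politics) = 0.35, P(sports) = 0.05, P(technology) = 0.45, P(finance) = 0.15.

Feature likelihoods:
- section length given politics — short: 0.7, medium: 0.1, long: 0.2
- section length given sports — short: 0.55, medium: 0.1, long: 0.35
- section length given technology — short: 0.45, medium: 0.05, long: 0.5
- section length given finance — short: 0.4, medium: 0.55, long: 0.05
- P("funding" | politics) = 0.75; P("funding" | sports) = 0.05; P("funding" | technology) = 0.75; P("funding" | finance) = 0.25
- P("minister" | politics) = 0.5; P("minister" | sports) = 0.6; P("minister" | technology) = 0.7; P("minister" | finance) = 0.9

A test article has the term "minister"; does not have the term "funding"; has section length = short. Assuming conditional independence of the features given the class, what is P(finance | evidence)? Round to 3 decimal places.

0.331

politics: 0.35 × 0.7 × (1−0.75) × 0.5 = 0.030625
sports: 0.05 × 0.55 × (1−0.05) × 0.6 = 0.015675
technology: 0.45 × 0.45 × (1−0.75) × 0.7 = 0.0354375
finance: 0.15 × 0.4 × (1−0.25) × 0.9 = 0.0405
P(finance | x) = 0.0405 / 0.1222375 ≈ 0.331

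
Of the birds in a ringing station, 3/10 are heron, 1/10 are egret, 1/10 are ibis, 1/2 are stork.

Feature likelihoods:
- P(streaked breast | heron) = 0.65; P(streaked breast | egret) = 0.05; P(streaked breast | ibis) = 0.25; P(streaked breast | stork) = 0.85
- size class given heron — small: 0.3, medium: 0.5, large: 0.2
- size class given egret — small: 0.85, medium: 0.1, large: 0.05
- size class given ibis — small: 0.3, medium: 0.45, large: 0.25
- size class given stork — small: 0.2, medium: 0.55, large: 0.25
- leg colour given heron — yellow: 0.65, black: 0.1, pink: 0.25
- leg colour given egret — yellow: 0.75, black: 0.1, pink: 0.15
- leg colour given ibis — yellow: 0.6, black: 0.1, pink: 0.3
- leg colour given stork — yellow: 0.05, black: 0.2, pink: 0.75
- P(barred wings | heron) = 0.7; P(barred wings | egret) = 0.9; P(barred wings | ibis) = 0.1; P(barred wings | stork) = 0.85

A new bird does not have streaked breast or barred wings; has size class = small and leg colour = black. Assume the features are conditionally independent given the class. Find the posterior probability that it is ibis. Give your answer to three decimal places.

0.479

heron: 0.3 × (1−0.65) × 0.3 × 0.1 × (1−0.7) = 0.000945
egret: 0.1 × (1−0.05) × 0.85 × 0.1 × (1−0.9) = 0.0008075
ibis: 0.1 × (1−0.25) × 0.3 × 0.1 × (1−0.1) = 0.002025
stork: 0.5 × (1−0.85) × 0.2 × 0.2 × (1−0.85) = 0.00045
P(ibis | x) = 0.002025 / 0.0042275 ≈ 0.479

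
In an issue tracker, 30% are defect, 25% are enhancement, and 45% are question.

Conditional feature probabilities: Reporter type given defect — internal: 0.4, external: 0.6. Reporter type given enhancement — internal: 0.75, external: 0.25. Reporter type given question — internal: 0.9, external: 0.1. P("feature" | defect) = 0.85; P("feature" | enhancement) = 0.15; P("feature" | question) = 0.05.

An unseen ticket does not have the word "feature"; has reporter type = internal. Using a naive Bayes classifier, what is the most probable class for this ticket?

question

defect: 0.3 × 0.4 × (1−0.85) = 0.018
enhancement: 0.25 × 0.75 × (1−0.15) = 0.159375
question: 0.45 × 0.9 × (1−0.05) = 0.38475
Highest score → question.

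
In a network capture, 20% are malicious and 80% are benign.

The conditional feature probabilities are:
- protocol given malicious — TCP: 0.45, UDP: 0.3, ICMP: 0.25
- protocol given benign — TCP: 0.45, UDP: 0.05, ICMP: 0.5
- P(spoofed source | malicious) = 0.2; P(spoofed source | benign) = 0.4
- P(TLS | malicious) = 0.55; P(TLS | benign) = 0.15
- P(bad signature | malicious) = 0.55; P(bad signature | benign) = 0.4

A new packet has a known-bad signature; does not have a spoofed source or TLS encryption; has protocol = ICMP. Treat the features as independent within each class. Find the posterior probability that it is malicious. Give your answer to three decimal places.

0.108

malicious: 0.2 × 0.25 × (1−0.2) × (1−0.55) × 0.55 = 0.0099
benign: 0.8 × 0.5 × (1−0.4) × (1−0.15) × 0.4 = 0.0816
P(malicious | x) = 0.0099 / 0.0915 ≈ 0.108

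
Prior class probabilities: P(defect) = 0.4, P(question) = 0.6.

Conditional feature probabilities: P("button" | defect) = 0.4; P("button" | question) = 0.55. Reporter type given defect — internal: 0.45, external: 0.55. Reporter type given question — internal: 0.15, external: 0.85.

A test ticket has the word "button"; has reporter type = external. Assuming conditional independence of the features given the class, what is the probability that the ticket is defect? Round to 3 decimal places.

0.239

defect: 0.4 × 0.4 × 0.55 = 0.088
question: 0.6 × 0.55 × 0.85 = 0.2805
P(defect | x) = 0.088 / 0.3685 ≈ 0.239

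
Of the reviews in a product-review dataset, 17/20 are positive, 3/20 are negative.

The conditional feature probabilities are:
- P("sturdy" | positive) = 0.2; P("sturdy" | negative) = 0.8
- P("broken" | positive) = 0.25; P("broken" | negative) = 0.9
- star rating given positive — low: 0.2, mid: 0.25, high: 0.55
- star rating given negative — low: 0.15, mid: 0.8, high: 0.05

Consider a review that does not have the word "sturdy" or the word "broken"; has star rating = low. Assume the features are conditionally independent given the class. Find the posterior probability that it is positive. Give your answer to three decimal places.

positive: 0.85 × (1−0.2) × (1−0.25) × 0.2 = 0.102
negative: 0.15 × (1−0.8) × (1−0.9) × 0.15 = 0.00045
P(positive | x) = 0.102 / 0.10245 ≈ 0.996

0.996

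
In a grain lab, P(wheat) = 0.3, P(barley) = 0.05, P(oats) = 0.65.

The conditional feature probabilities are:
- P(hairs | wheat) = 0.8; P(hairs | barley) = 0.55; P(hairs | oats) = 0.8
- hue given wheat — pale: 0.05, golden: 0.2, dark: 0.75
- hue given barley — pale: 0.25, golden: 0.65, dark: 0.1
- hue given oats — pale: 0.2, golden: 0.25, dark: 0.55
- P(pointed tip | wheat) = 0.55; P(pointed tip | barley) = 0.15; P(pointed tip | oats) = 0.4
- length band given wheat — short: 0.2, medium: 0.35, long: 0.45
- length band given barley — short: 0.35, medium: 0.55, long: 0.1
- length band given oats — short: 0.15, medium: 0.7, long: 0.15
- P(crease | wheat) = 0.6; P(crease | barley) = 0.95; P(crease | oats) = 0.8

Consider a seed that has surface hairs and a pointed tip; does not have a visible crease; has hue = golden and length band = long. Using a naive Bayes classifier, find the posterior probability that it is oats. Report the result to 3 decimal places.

wheat: 0.3 × 0.8 × 0.2 × 0.55 × 0.45 × (1−0.6) = 0.004752
barley: 0.05 × 0.55 × 0.65 × 0.15 × 0.1 × (1−0.95) = 0.00001340625
oats: 0.65 × 0.8 × 0.25 × 0.4 × 0.15 × (1−0.8) = 0.00156
P(oats | x) = 0.00156 / 0.00632540625 ≈ 0.247

0.247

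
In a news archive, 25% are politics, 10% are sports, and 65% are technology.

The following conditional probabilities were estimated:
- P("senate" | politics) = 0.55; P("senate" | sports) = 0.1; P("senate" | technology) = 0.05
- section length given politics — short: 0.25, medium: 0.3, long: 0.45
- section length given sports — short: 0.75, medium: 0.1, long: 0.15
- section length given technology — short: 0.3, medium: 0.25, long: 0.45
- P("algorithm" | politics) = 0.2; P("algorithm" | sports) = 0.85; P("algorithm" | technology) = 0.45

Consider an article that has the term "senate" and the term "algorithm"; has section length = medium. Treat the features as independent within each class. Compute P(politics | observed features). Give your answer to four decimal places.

politics: 0.25 × 0.55 × 0.3 × 0.2 = 0.00825
sports: 0.1 × 0.1 × 0.1 × 0.85 = 0.00085
technology: 0.65 × 0.05 × 0.25 × 0.45 = 0.00365625
P(politics | x) = 0.00825 / 0.01275625 ≈ 0.6467

0.6467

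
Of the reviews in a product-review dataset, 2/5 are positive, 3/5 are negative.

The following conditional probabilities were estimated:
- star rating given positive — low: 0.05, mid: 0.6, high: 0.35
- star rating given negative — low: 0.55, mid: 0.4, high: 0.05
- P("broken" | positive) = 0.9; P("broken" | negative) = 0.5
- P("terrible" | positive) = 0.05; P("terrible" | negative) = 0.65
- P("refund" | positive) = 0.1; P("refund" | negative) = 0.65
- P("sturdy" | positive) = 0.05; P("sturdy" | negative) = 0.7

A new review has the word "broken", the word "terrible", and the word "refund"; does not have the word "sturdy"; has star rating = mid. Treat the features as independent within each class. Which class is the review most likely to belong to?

negative

positive: 0.4 × 0.6 × 0.9 × 0.05 × 0.1 × (1−0.05) = 0.001026
negative: 0.6 × 0.4 × 0.5 × 0.65 × 0.65 × (1−0.7) = 0.01521
Highest score → negative.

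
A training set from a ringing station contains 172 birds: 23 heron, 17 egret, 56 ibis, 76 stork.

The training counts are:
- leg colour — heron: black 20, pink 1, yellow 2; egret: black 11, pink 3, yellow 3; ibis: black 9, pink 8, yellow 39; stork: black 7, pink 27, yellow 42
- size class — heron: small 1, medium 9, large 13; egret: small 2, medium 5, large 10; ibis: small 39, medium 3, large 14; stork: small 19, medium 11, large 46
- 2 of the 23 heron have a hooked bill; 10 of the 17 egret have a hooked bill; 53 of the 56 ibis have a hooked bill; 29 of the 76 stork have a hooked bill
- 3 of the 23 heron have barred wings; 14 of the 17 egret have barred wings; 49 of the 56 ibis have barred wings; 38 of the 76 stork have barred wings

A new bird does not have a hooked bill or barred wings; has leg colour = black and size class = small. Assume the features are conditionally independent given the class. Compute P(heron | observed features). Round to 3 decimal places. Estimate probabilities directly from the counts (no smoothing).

0.505

heron: (23/172) × (20/23) × (1/23) × (21/23) × (20/23) ≈ 0.00401391
egret: (17/172) × (11/17) × (2/17) × (7/17) × (3/17) ≈ 0.000546722
ibis: (56/172) × (9/56) × (39/56) × (3/56) × (7/56) ≈ 0.000244025
stork: (76/172) × (7/76) × (19/76) × (47/76) × (38/76) ≈ 0.00314604
P(heron | x) = 0.00401391 / 0.007950697 ≈ 0.505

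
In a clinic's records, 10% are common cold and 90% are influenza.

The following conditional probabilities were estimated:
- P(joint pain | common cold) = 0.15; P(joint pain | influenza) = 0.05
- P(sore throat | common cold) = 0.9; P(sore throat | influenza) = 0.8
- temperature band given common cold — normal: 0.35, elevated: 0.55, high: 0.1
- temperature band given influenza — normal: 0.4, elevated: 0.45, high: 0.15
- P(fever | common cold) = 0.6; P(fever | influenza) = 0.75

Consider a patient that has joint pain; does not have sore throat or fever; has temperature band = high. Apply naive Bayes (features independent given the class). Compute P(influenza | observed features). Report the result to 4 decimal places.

0.8491

common cold: 0.1 × 0.15 × (1−0.9) × 0.1 × (1−0.6) = 0.00006
influenza: 0.9 × 0.05 × (1−0.8) × 0.15 × (1−0.75) = 0.0003375
P(influenza | x) = 0.0003375 / 0.0003975 ≈ 0.8491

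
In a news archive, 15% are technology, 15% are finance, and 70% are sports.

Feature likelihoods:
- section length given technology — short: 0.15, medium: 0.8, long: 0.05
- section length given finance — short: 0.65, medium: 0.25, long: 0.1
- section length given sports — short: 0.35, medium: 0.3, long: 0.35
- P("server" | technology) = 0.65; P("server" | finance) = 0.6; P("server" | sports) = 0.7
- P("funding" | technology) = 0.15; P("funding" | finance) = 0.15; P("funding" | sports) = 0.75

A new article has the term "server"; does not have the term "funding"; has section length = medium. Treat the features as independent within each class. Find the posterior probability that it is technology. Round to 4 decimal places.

technology: 0.15 × 0.8 × 0.65 × (1−0.15) = 0.0663
finance: 0.15 × 0.25 × 0.6 × (1−0.15) = 0.019125
sports: 0.7 × 0.3 × 0.7 × (1−0.75) = 0.03675
P(technology | x) = 0.0663 / 0.122175 ≈ 0.5427

0.5427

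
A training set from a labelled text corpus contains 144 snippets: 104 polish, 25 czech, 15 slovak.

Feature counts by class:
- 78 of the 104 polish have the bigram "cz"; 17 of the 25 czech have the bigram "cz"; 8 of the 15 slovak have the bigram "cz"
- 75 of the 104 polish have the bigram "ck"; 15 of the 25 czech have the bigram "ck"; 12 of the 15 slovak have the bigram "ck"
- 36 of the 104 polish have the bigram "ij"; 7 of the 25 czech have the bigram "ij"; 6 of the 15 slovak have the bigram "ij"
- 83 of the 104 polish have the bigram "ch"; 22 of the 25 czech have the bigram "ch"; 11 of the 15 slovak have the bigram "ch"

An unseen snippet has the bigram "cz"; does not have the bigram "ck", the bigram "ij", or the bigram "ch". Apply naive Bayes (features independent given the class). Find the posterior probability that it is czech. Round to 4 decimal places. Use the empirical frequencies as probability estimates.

polish: (104/144) × (78/104) × (29/104) × (68/104) × (21/104) ≈ 0.0199415
czech: (25/144) × (17/25) × (10/25) × (18/25) × (3/25) = 0.00408
slovak: (15/144) × (8/15) × (3/15) × (9/15) × (4/15) ≈ 0.00177778
P(czech | x) = 0.00408 / 0.02579928 ≈ 0.1581

0.1581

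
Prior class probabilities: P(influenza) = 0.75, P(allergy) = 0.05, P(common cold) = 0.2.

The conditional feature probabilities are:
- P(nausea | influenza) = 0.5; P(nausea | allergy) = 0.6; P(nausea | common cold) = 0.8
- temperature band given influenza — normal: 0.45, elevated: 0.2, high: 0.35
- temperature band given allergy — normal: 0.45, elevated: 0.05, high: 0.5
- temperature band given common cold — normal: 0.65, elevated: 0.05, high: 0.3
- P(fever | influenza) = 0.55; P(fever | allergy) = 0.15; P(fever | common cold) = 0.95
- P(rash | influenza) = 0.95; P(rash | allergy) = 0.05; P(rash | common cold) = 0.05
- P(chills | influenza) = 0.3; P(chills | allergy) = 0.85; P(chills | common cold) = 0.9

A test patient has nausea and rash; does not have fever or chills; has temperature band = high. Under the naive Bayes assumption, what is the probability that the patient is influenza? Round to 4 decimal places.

0.9973

influenza: 0.75 × 0.5 × 0.35 × (1−0.55) × 0.95 × (1−0.3) = 0.0392765625
allergy: 0.05 × 0.6 × 0.5 × (1−0.15) × 0.05 × (1−0.85) = 0.000095625
common cold: 0.2 × 0.8 × 0.3 × (1−0.95) × 0.05 × (1−0.9) = 0.000012
P(influenza | x) = 0.0392765625 / 0.0393841875 ≈ 0.9973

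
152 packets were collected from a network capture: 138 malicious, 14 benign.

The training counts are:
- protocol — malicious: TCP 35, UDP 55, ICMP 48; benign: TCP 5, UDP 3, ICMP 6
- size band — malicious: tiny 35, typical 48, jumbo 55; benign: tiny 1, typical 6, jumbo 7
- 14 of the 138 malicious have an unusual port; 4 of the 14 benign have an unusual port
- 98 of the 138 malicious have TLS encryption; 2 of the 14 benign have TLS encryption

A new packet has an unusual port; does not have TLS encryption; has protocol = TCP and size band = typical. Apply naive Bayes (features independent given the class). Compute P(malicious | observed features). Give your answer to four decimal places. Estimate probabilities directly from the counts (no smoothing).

0.4055

malicious: (138/152) × (35/138) × (48/138) × (14/138) × (40/138) ≈ 0.00235514
benign: (14/152) × (5/14) × (6/14) × (4/14) × (12/14) ≈ 0.00345251
P(malicious | x) = 0.00235514 / 0.00580765 ≈ 0.4055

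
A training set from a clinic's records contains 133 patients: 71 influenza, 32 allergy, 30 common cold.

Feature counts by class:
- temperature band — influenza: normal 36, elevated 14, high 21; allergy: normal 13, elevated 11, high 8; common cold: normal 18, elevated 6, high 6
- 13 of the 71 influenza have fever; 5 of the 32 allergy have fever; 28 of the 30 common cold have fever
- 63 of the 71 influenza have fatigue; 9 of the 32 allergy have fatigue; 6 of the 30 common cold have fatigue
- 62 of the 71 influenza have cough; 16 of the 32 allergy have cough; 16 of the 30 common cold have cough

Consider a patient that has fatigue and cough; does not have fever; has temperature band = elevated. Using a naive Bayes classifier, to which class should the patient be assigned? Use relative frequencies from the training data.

influenza

influenza: (71/133) × (14/71) × (58/71) × (63/71) × (62/71) ≈ 0.0666287
allergy: (32/133) × (11/32) × (27/32) × (9/32) × (16/32) ≈ 0.00981335
common cold: (30/133) × (6/30) × (2/30) × (6/30) × (16/30) ≈ 0.000320802
Highest score → influenza.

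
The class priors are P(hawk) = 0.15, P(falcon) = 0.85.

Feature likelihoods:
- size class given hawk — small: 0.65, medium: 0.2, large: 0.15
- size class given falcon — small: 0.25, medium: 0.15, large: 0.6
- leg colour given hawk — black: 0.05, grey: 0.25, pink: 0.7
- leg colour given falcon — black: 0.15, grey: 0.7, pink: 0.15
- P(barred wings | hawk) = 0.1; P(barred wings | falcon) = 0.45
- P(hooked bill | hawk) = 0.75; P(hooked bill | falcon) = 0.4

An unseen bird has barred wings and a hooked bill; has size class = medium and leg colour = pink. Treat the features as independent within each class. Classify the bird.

falcon

hawk: 0.15 × 0.2 × 0.7 × 0.1 × 0.75 = 0.001575
falcon: 0.85 × 0.15 × 0.15 × 0.45 × 0.4 = 0.0034425
Highest score → falcon.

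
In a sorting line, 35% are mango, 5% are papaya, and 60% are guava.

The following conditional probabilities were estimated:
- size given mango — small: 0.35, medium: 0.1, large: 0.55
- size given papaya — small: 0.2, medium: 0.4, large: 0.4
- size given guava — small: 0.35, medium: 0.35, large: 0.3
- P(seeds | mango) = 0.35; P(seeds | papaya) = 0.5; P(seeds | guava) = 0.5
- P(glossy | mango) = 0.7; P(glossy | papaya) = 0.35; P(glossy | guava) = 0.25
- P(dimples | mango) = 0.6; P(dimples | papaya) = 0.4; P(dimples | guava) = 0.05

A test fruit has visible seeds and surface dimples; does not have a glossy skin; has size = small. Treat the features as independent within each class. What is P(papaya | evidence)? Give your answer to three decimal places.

0.100

mango: 0.35 × 0.35 × 0.35 × (1−0.7) × 0.6 = 0.0077175
papaya: 0.05 × 0.2 × 0.5 × (1−0.35) × 0.4 = 0.0013
guava: 0.6 × 0.35 × 0.5 × (1−0.25) × 0.05 = 0.0039375
P(papaya | x) = 0.0013 / 0.012955 ≈ 0.100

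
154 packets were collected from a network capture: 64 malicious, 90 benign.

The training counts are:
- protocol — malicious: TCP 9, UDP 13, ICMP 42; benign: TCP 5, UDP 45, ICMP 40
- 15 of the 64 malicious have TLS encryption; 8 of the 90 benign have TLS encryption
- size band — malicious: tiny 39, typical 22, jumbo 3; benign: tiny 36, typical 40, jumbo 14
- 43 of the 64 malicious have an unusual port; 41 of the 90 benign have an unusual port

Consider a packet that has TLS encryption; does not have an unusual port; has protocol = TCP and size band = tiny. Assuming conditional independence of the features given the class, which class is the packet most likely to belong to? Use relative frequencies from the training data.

malicious: (64/154) × (9/64) × (15/64) × (39/64) × (21/64) ≈ 0.00273878
benign: (90/154) × (5/90) × (8/90) × (36/90) × (49/90) ≈ 0.000628507
Highest score → malicious.

malicious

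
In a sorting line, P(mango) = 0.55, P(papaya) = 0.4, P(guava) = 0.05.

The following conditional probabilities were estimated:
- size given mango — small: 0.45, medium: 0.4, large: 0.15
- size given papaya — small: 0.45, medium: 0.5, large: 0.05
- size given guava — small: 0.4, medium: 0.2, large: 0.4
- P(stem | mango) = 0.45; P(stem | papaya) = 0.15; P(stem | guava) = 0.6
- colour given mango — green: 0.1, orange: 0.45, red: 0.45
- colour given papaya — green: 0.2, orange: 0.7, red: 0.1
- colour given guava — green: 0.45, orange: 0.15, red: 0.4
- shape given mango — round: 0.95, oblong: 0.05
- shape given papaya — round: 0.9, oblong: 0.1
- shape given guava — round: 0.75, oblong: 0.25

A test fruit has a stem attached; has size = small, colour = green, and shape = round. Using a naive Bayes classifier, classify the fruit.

mango: 0.55 × 0.45 × 0.45 × 0.1 × 0.95 = 0.010580625
papaya: 0.4 × 0.45 × 0.15 × 0.2 × 0.9 = 0.00486
guava: 0.05 × 0.4 × 0.6 × 0.45 × 0.75 = 0.00405
Highest score → mango.

mango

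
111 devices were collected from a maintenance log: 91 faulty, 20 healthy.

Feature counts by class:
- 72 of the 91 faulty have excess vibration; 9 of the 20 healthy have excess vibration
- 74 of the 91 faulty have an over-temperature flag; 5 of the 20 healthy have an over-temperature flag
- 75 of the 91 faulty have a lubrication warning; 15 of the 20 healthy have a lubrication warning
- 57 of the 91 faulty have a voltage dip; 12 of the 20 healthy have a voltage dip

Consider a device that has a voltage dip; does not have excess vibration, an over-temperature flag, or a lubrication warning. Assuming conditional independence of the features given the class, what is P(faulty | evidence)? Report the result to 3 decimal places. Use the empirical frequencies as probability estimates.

faulty: (91/111) × (19/91) × (17/91) × (16/91) × (57/91) ≈ 0.00352168
healthy: (20/111) × (11/20) × (15/20) × (5/20) × (12/20) ≈ 0.0111486
P(faulty | x) = 0.00352168 / 0.01467028 ≈ 0.240

0.240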